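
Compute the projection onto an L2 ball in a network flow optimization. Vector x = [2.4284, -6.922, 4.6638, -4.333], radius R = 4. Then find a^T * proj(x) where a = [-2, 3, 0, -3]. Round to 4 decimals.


Step 1: Compute ||x|| (intermediates to 6 decimals).
||x|| = sqrt(2.4284^2 + (-6.922)^2 + 4.6638^2 + (-4.333)^2) = 9.71273
Step 2: Project.
Since ||x|| > R, scale = R/||x|| = 4/9.71273 = 0.411831, proj(x) = scale * x
proj(x) = [1.00009, -2.850694, 1.920697, -1.784464]
Step 3: Dot product.
a^T * proj(x) = -2*1.00009 + 3*(-2.850694) + 0*1.920697 - 3*(-1.784464) = -5.1989


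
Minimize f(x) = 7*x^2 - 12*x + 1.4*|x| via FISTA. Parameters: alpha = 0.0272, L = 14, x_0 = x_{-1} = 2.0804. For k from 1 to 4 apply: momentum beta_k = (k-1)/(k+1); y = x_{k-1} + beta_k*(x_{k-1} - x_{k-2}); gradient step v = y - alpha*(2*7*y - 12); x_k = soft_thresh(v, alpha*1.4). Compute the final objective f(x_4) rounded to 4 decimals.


FISTA on f(x) = 7*x^2 - 12*x + 1.4*|x|
L = 14, alpha = 0.0272
Iteration 1: beta = 0.0, y = 2.0804 + 0.0*(2.0804 - 2.0804) = 2.0804
  grad(y) = 17.1256, v = y - alpha*grad = 1.6146
  prox(v) = soft_thresh(1.6146, 0.0381) = 1.5765
Iteration 2: beta = 0.3333, y = 1.5765 + 0.3333*(1.5765 - 2.0804) = 1.4085
  grad(y) = 7.7195, v = y - alpha*grad = 1.1986
  prox(v) = soft_thresh(1.1986, 0.0381) = 1.1605
Iteration 3: beta = 0.5, y = 1.1605 + 0.5*(1.1605 - 1.5765) = 0.9525
  grad(y) = 1.3347, v = y - alpha*grad = 0.9162
  prox(v) = soft_thresh(0.9162, 0.0381) = 0.8781
Iteration 4: beta = 0.6, y = 0.8781 + 0.6*(0.8781 - 1.1605) = 0.7087
  grad(y) = -2.0788, v = y - alpha*grad = 0.7652
  prox(v) = soft_thresh(0.7652, 0.0381) = 0.7271
f(x_4) = 7*0.7271^2 - 12*0.7271 + 1.4*|0.7271| = -4.0065


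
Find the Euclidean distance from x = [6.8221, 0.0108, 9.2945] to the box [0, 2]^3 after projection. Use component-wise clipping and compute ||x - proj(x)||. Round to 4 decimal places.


Project each component onto [0, 2].
clip(6.8221) = 2.0, clip(0.0108) = 0.0108, clip(9.2945) = 2.0
Projection = [2.0, 0.0108, 2.0]
Squared diffs: [23.2526, 0.0, 53.2097]
Distance = sqrt(76.4623) = 8.7443


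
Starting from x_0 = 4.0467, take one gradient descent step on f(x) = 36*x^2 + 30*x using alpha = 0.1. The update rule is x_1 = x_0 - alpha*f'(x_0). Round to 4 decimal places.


We compute the gradient at x_0 and apply the update.
f'(x) = 72*x + 30
f'(4.0467) = 72*4.0467 + 30 = 321.3624
x_1 = 4.0467 - 0.1*321.3624 = -28.0895


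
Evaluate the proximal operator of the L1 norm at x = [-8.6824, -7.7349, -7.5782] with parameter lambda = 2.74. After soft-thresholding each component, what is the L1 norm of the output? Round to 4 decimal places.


Soft-thresholding with lambda = 2.74:
prox(-8.6824) = sign(-8.6824)*max(|-8.6824| - 2.74, 0) = -5.9424
prox(-7.7349) = sign(-7.7349)*max(|-7.7349| - 2.74, 0) = -4.9949
prox(-7.5782) = sign(-7.5782)*max(|-7.5782| - 2.74, 0) = -4.8382
prox(x) = [-5.9424, -4.9949, -4.8382]
||prox(x)||_1 = 5.9424 + 4.9949 + 4.8382 = 15.7755


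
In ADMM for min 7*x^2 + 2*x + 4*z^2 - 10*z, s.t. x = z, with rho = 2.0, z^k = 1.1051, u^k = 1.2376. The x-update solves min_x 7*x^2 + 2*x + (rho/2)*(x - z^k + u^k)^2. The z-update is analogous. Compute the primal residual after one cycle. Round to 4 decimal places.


ADMM iteration with rho = 2.0, z^k = 1.1051, u^k = 1.2376
Step 1: x-update.
Minimize 7*x^2 + 2*x + (2.0/2)*(x - 1.1051 + 1.2376)^2
FOC: (2*7 + 2.0)*x = -2 + 2.0*(1.1051 - 1.2376)
x^{k+1} = -0.1416
Step 2: z-update.
Minimize 4*z^2 - 10*z + (2.0/2)*(-0.1416 - z + 1.2376)^2
FOC: (2*4 + 2.0)*z = 10 + 2.0*(-0.1416 + 1.2376)
z^{k+1} = 1.2192
Step 3: u-update.
u^{k+1} = 1.2376 - 0.1416 - 1.2192 = -0.1232
Step 4: Primal residual = |-0.1416 - 1.2192| = 1.3608


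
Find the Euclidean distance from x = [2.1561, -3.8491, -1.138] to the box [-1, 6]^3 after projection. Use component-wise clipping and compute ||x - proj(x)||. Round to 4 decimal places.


Project each component onto [-1, 6].
clip(2.1561) = 2.1561, clip(-3.8491) = -1.0, clip(-1.138) = -1.0
Projection = [2.1561, -1.0, -1.0]
Squared diffs: [0.0, 8.1174, 0.019]
Distance = sqrt(8.1364) = 2.8524


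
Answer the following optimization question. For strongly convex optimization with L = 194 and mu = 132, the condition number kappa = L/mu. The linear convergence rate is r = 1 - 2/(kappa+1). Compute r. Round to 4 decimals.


Step 1: Compute the condition number.
kappa = L/mu = 194/132 = 1.4697
Step 2: Compute the convergence rate.
r = 1 - 2/(kappa + 1) = 1 - 2*mu/(L + mu) = (L - mu)/(L + mu) = 62/326 = 0.1902


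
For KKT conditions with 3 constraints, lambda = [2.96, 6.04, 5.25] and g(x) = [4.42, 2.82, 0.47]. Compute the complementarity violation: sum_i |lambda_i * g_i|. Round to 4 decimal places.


KKT complementary slackness check:
lambda_1 * g_1 = 2.96 * 4.42 = 13.0832
lambda_2 * g_2 = 6.04 * 2.82 = 17.0328
lambda_3 * g_3 = 5.25 * 0.47 = 2.4675
Total violation = 13.0832 + 17.0328 + 2.4675 = 32.5835


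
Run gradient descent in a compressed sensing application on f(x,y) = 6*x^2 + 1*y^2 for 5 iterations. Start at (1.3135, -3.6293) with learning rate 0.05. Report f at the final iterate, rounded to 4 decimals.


Gradient descent on f(x,y) = 6*x^2 + 1*y^2.
Starting point: (1.3135, -3.6293), alpha = 0.05
Step 1: grad_x = 2*6*1.3135 = 15.762, grad_y = 2*1*-3.6293 = -7.2586
  x_1 = 1.3135 - 0.05*15.762 = 0.5254
  y_1 = -3.6293 - 0.05*-7.2586 = -3.2664
Step 2: grad_x = 2*6*0.5254 = 6.3048, grad_y = 2*1*-3.2664 = -6.5327
  x_2 = 0.5254 - 0.05*6.3048 = 0.2102
  y_2 = -3.2664 - 0.05*-6.5327 = -2.9397
Step 3: grad_x = 2*6*0.2102 = 2.5219, grad_y = 2*1*-2.9397 = -5.8795
  x_3 = 0.2102 - 0.05*2.5219 = 0.0841
  y_3 = -2.9397 - 0.05*-5.8795 = -2.6458
Step 4: grad_x = 2*6*0.0841 = 1.0088, grad_y = 2*1*-2.6458 = -5.2915
  x_4 = 0.0841 - 0.05*1.0088 = 0.0336
  y_4 = -2.6458 - 0.05*-5.2915 = -2.3812
Step 5: grad_x = 2*6*0.0336 = 0.4035, grad_y = 2*1*-2.3812 = -4.7624
  x_5 = 0.0336 - 0.05*0.4035 = 0.0135
  y_5 = -2.3812 - 0.05*-4.7624 = -2.1431
f(0.0135, -2.1431) = 6*0.0135^2 + 1*(-2.1431)^2 = 4.5938


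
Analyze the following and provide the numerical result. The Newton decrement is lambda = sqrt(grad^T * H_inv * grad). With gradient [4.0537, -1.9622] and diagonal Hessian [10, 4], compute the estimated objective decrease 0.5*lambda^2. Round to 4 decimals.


Step 1: H is diagonal, so H^(-1) * g = [0.4054, -0.4906].
Step 2: g^T H^(-1) g = sum_i g_i^2 / H_ii
  = (4.0537)^2/10 + (-1.9622)^2/4
  = 1.6432 + 0.9626 = 2.6058
Step 3: Objective decrease = 0.5 * g^T H^(-1) g = 1.3029


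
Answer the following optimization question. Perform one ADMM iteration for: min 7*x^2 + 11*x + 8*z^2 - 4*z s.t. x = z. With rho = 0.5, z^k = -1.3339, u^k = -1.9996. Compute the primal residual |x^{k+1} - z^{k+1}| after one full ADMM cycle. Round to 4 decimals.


ADMM iteration with rho = 0.5, z^k = -1.3339, u^k = -1.9996
Step 1: x-update.
Minimize 7*x^2 + 11*x + (0.5/2)*(x + 1.3339 - 1.9996)^2
FOC: (2*7 + 0.5)*x = -11 + 0.5*(-1.3339 + 1.9996)
x^{k+1} = -0.7357
Step 2: z-update.
Minimize 8*z^2 - 4*z + (0.5/2)*(-0.7357 - z - 1.9996)^2
FOC: (2*8 + 0.5)*z = 4 + 0.5*(-0.7357 - 1.9996)
z^{k+1} = 0.1595
Step 3: u-update.
u^{k+1} = -1.9996 - 0.7357 - 0.1595 = -2.8948
Step 4: Primal residual = |-0.7357 - 0.1595| = 0.8952


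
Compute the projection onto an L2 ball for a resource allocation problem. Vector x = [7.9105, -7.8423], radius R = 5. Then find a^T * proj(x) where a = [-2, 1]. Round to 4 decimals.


Step 1: Compute ||x|| (intermediates to 6 decimals).
||x|| = sqrt(7.9105^2 + (-7.8423)^2) = 11.139016
Step 2: Project.
Since ||x|| > R, scale = R/||x|| = 5/11.139016 = 0.448873, proj(x) = scale * x
proj(x) = [3.55081, -3.520197]
Step 3: Dot product.
a^T * proj(x) = -2*3.55081 + 1*(-3.520197) = -10.6218


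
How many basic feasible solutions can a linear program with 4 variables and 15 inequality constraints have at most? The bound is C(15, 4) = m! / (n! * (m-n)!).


Each vertex corresponds to some choice of n active constraints out of m, so the number of vertices is at most C(m, n) = m! / (n!(m-n)!).
m = 15, n = 4
Numerator: 15 * 14 * 13 * 12
Denominator: 4! = 24
C(15, 4) = 1365


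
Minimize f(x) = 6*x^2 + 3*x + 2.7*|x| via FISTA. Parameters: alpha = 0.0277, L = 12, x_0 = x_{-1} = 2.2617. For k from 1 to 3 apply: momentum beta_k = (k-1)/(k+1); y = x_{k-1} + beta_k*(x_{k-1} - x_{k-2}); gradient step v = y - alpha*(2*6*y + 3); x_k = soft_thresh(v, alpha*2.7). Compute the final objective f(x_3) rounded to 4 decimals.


FISTA on f(x) = 6*x^2 + 3*x + 2.7*|x|
L = 12, alpha = 0.0277
Iteration 1: beta = 0.0, y = 2.2617 + 0.0*(2.2617 - 2.2617) = 2.2617
  grad(y) = 30.1404, v = y - alpha*grad = 1.4268
  prox(v) = soft_thresh(1.4268, 0.0748) = 1.352
Iteration 2: beta = 0.3333, y = 1.352 + 0.3333*(1.352 - 2.2617) = 1.0488
  grad(y) = 15.5855, v = y - alpha*grad = 0.6171
  prox(v) = soft_thresh(0.6171, 0.0748) = 0.5423
Iteration 3: beta = 0.5, y = 0.5423 + 0.5*(0.5423 - 1.352) = 0.1374
  grad(y) = 4.649, v = y - alpha*grad = 0.0086
  prox(v) = soft_thresh(0.0086, 0.0748) = 0.0
f(x_3) = 6*0.0^2 + 3*0.0 + 2.7*|0.0| = 0.0


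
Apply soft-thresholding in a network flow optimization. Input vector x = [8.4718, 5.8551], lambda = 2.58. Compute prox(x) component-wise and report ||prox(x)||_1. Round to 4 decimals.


Soft-thresholding with lambda = 2.58:
prox(8.4718) = sign(8.4718)*max(|8.4718| - 2.58, 0) = 5.8918
prox(5.8551) = sign(5.8551)*max(|5.8551| - 2.58, 0) = 3.2751
prox(x) = [5.8918, 3.2751]
||prox(x)||_1 = 5.8918 + 3.2751 = 9.1669


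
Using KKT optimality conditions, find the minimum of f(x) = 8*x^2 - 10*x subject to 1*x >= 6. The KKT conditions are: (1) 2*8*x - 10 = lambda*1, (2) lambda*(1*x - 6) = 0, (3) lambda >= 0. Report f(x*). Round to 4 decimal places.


Step 1: Try lambda = 0 (constraint inactive).
x_unc = 10/(2*8) = 0.625
Check: 1*0.625 = 0.625 < 6 -- violated!
Step 2: Constraint must be active: 1*x = 6
x* = 6/1 = 6.0
lambda = (2*8*6.0 - 10)/1 = 86.0
Step 3: Compute optimal value.
f(x*) = 8*6.0^2 - 10*6.0 = 228.0


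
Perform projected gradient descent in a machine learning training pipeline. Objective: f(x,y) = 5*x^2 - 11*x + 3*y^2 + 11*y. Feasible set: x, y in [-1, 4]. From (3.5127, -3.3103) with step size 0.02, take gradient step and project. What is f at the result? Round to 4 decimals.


Step 1: Compute gradient at (3.5127, -3.3103).
grad_x = 2*5*3.5127 - 11 = 24.127
grad_y = 2*3*-3.3103 + 11 = -8.8618
Step 2: Gradient step.
x_raw = 3.5127 - 0.02*24.127 = 3.0302
y_raw = -3.3103 - 0.02*-8.8618 = -3.1331
Step 3: Project onto [-1, 4].
x_proj = clip(3.0302) = 3.0302
y_proj = clip(-3.1331) = -1.0
Step 4: Evaluate f.
f(3.0302, -1.0) = 4.5776


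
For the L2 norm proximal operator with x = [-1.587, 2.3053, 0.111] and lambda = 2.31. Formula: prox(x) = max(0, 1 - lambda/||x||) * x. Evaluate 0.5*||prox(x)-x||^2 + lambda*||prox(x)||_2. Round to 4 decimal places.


Step 1: Compute ||x||.
||x|| = 2.8009
Step 2: Compute scaling factor.
scale = max(0, 1 - 2.31/2.8009) = 0.1753
Step 3: prox(x) = [-0.2782, 0.4041, 0.0195]
||prox(x)|| = 0.4909
Step 4: Proximal objective.
0.5*||prox-x||^2 = 2.6681
lambda*||prox|| = 1.134
Total = 3.8021


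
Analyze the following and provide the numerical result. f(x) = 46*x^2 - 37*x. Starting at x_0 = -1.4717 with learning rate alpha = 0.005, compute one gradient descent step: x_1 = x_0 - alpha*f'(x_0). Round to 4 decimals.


We compute the gradient at x_0 and apply the update.
f'(x) = 92*x - 37
f'(-1.4717) = 92*-1.4717 - 37 = -172.3964
x_1 = -1.4717 - 0.005*-172.3964 = -0.6097


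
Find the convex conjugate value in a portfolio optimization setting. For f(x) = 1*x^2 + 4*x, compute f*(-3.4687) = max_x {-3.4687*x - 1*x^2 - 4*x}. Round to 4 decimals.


f*(y) = sup_x {y*x - a*x^2 - b*x} = sup_x {(y-b)*x - a*x^2}
FOC: (y - b) - 2a*x = 0 => x* = (y - b)/(2a)
x* = (-3.4687 - 4)/(2*1) = -3.7344
f*(-3.4687) = (y-b)^2/(4a) = (-3.4687 - 4)^2/(4*1)
= 55.7815/4 = 13.9454


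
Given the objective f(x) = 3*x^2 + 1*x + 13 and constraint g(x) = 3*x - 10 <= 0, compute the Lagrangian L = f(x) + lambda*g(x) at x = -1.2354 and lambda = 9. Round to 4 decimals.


Step 1: Evaluate f(x).
f(-1.2354) = 3*(-1.2354)^2 + 1*(-1.2354) + 13 = 16.3432
Step 2: Evaluate g(x).
g(-1.2354) = 3*-1.2354 - 10 = -13.7062
Step 3: Compute Lagrangian.
L = 16.3432 + 9*-13.7062 = -107.0126


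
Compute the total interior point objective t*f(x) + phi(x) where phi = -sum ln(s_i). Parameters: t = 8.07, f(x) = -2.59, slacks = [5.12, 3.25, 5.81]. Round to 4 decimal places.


Step 1: Compute log-barrier.
ln values: [1.6332, 1.1787, 1.7596]
phi = -(1.6332 + 1.1787 + 1.7596) = -4.5714
Step 2: Compute augmented objective.
t*f(x) = 8.07*-2.59 = -20.9013
Total = -20.9013 - 4.5714 = -25.4727


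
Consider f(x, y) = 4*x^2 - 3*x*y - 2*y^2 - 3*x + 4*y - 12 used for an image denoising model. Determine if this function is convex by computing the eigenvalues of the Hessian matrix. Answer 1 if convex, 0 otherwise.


The Hessian of f(x,y) = 4*x^2 - 3*x*y - 2*y^2 - 3*x + 4*y - 12 is:
H = [[8, -3], [-3, -4]]
Trace = 8 - 4 = 4
Determinant = 8*-4 - (-3)^2 = -41
Discriminant = (4)^2 - 4*-41 = 180.0
Eigenvalues: lambda_1 = -4.7082, lambda_2 = 8.7082
The function is not convex.

0


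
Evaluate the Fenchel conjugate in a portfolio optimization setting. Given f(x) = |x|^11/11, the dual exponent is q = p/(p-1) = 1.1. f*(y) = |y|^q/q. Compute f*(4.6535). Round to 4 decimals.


The conjugate exponent q satisfies 1/p + 1/q = 1.
p = 11, so q = 11/(11 - 1) = 1.1
|y|^q = 4.6535^1.1 = 5.427
f*(4.6535) = 5.427 / 1.1 = 4.9336


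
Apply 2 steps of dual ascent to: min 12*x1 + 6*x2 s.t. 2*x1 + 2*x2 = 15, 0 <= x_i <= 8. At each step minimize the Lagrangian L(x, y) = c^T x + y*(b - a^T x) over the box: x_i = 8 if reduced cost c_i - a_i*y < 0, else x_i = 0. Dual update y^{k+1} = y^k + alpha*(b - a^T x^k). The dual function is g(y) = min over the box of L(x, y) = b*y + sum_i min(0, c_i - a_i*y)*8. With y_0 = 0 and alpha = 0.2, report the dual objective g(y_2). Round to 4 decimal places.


Dual ascent for LP: min 12*x1 + 6*x2, 2*x1 + 2*x2 = 15, 0 <= x_i <= 8
Step 1: y^k = 0.0, reduced costs: (12.0, 6.0)
  x^k = (0.0, 0.0), subgradient = b - a^T x = 15.0
  y^{k+1} = 0.0 + 0.2*15.0 = 3.0
Step 2: y^k = 3.0, reduced costs: (6.0, 0.0)
  x^k = (0.0, 0.0), subgradient = b - a^T x = 15.0
  y^{k+1} = 3.0 + 0.2*15.0 = 6.0
Dual objective at y_2 = 6.0: reduced costs (0.0, -6.0), box minimizer x = (0.0, 8.0)
g(y_2) = b*y + (c1 - a1*y)*x1 + (c2 - a2*y)*x2 = 15*6.0 + 0.0*0.0 + (-6.0)*8.0 = 90.0 + 0.0 - 48.0 = 42.0


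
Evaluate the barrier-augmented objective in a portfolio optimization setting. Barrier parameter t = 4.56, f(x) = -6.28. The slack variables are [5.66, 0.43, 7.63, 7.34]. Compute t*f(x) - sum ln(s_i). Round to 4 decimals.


Step 1: Compute log-barrier.
ln values: [1.7334, -0.844, 2.0321, 1.9933]
phi = -(1.7334 - 0.844 + 2.0321 + 1.9933) = -4.9149
Step 2: Compute augmented objective.
t*f(x) = 4.56*-6.28 = -28.6368
Total = -28.6368 - 4.9149 = -33.5517


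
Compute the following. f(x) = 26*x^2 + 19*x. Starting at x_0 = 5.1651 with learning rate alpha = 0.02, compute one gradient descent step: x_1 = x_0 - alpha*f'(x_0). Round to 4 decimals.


We compute the gradient at x_0 and apply the update.
f'(x) = 52*x + 19
f'(5.1651) = 52*5.1651 + 19 = 287.5852
x_1 = 5.1651 - 0.02*287.5852 = -0.5866


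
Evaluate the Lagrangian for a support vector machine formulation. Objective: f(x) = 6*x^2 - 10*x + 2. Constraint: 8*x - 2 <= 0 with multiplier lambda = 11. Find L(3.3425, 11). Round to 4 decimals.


Step 1: Evaluate f(x).
f(3.3425) = 6*3.3425^2 - 10*3.3425 + 2 = 35.6088
Step 2: Evaluate g(x).
g(3.3425) = 8*3.3425 - 2 = 24.74
Step 3: Compute Lagrangian.
L = 35.6088 + 11*24.74 = 307.7488


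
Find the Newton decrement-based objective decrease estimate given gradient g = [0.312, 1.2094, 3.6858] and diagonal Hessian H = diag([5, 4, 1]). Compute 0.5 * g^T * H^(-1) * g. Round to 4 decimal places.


Step 1: H is diagonal, so H^(-1) * g = [0.0624, 0.3024, 3.6858].
Step 2: g^T H^(-1) g = sum_i g_i^2 / H_ii
  = (0.312)^2/5 + (1.2094)^2/4 + (3.6858)^2/1
  = 0.0195 + 0.3657 + 13.5851 = 13.9703
Step 3: Objective decrease = 0.5 * g^T H^(-1) g = 6.9851


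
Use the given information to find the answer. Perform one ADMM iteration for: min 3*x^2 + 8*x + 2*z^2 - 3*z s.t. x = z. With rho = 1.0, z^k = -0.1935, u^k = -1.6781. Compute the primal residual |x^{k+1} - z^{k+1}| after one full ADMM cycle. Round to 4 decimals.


ADMM iteration with rho = 1.0, z^k = -0.1935, u^k = -1.6781
Step 1: x-update.
Minimize 3*x^2 + 8*x + (1.0/2)*(x + 0.1935 - 1.6781)^2
FOC: (2*3 + 1.0)*x = -8 + 1.0*(-0.1935 + 1.6781)
x^{k+1} = -0.9308
Step 2: z-update.
Minimize 2*z^2 - 3*z + (1.0/2)*(-0.9308 - z - 1.6781)^2
FOC: (2*2 + 1.0)*z = 3 + 1.0*(-0.9308 - 1.6781)
z^{k+1} = 0.0782
Step 3: u-update.
u^{k+1} = -1.6781 - 0.9308 - 0.0782 = -2.6871
Step 4: Primal residual = |-0.9308 - 0.0782| = 1.009


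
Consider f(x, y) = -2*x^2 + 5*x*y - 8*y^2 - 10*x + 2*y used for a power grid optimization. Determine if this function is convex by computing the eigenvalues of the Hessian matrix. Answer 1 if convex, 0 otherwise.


The Hessian of f(x,y) = -2*x^2 + 5*x*y - 8*y^2 - 10*x + 2*y is:
H = [[-4, 5], [5, -16]]
Trace = -4 - 16 = -20
Determinant = -4*-16 - (5)^2 = 39
Discriminant = (-20)^2 - 4*39 = 244.0
Eigenvalues: lambda_1 = -17.8102, lambda_2 = -2.1898
The function is not convex.

0


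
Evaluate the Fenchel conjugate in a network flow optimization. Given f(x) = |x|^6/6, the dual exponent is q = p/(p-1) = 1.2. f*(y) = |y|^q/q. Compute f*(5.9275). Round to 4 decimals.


The conjugate exponent q satisfies 1/p + 1/q = 1.
p = 6, so q = 6/(6 - 1) = 1.2
|y|^q = 5.9275^1.2 = 8.4615
f*(5.9275) = 8.4615 / 1.2 = 7.0512


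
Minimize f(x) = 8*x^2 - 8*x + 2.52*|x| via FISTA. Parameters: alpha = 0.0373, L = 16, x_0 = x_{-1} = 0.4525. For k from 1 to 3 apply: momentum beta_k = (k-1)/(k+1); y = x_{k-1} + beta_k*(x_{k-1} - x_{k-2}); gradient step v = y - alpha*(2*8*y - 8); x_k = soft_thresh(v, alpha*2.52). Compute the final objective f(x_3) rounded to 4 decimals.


FISTA on f(x) = 8*x^2 - 8*x + 2.52*|x|
L = 16, alpha = 0.0373
Iteration 1: beta = 0.0, y = 0.4525 + 0.0*(0.4525 - 0.4525) = 0.4525
  grad(y) = -0.76, v = y - alpha*grad = 0.4808
  prox(v) = soft_thresh(0.4808, 0.094) = 0.3869
Iteration 2: beta = 0.3333, y = 0.3869 + 0.3333*(0.3869 - 0.4525) = 0.365
  grad(y) = -2.1605, v = y - alpha*grad = 0.4456
  prox(v) = soft_thresh(0.4456, 0.094) = 0.3516
Iteration 3: beta = 0.5, y = 0.3516 + 0.5*(0.3516 - 0.3869) = 0.3339
  grad(y) = -2.6574, v = y - alpha*grad = 0.433
  prox(v) = soft_thresh(0.433, 0.094) = 0.339
f(x_3) = 8*0.339^2 - 8*0.339 + 2.52*|0.339| = -0.9384


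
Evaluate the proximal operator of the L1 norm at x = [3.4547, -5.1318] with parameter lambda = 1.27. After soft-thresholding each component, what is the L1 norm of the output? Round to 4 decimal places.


Soft-thresholding with lambda = 1.27:
prox(3.4547) = sign(3.4547)*max(|3.4547| - 1.27, 0) = 2.1847
prox(-5.1318) = sign(-5.1318)*max(|-5.1318| - 1.27, 0) = -3.8618
prox(x) = [2.1847, -3.8618]
||prox(x)||_1 = 2.1847 + 3.8618 = 6.0465


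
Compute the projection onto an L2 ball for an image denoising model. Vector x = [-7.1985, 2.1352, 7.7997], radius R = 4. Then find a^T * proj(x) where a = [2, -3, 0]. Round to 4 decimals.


Step 1: Compute ||x|| (intermediates to 6 decimals).
||x|| = sqrt((-7.1985)^2 + 2.1352^2 + 7.7997^2) = 10.826486
Step 2: Project.
Since ||x|| > R, scale = R/||x|| = 4/10.826486 = 0.369464, proj(x) = scale * x
proj(x) = [-2.659587, 0.78888, 2.881708]
Step 3: Dot product.
a^T * proj(x) = 2*(-2.659587) - 3*0.78888 + 0*2.881708 = -7.6858


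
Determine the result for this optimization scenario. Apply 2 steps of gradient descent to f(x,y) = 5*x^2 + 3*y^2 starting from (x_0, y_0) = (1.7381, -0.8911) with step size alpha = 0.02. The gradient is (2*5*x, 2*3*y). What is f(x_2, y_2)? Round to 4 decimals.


Gradient descent on f(x,y) = 5*x^2 + 3*y^2.
Starting point: (1.7381, -0.8911), alpha = 0.02
Step 1: grad_x = 2*5*1.7381 = 17.381, grad_y = 2*3*-0.8911 = -5.3466
  x_1 = 1.7381 - 0.02*17.381 = 1.3905
  y_1 = -0.8911 - 0.02*-5.3466 = -0.7842
Step 2: grad_x = 2*5*1.3905 = 13.9048, grad_y = 2*3*-0.7842 = -4.705
  x_2 = 1.3905 - 0.02*13.9048 = 1.1124
  y_2 = -0.7842 - 0.02*-4.705 = -0.6901
f(1.1124, -0.6901) = 5*1.1124^2 + 3*(-0.6901)^2 = 7.6156


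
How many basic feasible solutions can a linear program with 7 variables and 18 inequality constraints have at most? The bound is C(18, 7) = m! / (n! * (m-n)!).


Each vertex corresponds to some choice of n active constraints out of m, so the number of vertices is at most C(m, n) = m! / (n!(m-n)!).
m = 18, n = 7
Numerator: 18 * 17 * 16 * 15 * 14 * 13 * 12
Denominator: 7! = 5040
C(18, 7) = 31824


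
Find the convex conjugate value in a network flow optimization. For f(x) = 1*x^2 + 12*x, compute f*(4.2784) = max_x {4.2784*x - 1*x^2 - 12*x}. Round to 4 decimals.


f*(y) = sup_x {y*x - a*x^2 - b*x} = sup_x {(y-b)*x - a*x^2}
FOC: (y - b) - 2a*x = 0 => x* = (y - b)/(2a)
x* = (4.2784 - 12)/(2*1) = -3.8608
f*(4.2784) = (y-b)^2/(4a) = (4.2784 - 12)^2/(4*1)
= 59.6231/4 = 14.9058


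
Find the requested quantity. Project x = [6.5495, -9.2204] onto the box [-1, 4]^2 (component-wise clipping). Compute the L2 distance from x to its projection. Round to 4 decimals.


Project each component onto [-1, 4].
clip(6.5495) = 4.0, clip(-9.2204) = -1.0
Projection = [4.0, -1.0]
Squared diffs: [6.5, 67.575]
Distance = sqrt(74.075) = 8.6067


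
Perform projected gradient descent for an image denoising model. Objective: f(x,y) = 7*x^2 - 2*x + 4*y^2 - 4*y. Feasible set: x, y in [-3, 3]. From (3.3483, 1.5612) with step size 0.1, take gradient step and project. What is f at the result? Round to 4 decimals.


Step 1: Compute gradient at (3.3483, 1.5612).
grad_x = 2*7*3.3483 - 2 = 44.8762
grad_y = 2*4*1.5612 - 4 = 8.4896
Step 2: Gradient step.
x_raw = 3.3483 - 0.1*44.8762 = -1.1393
y_raw = 1.5612 - 0.1*8.4896 = 0.7122
Step 3: Project onto [-3, 3].
x_proj = clip(-1.1393) = -1.1393
y_proj = clip(0.7122) = 0.7122
Step 4: Evaluate f.
f(-1.1393, 0.7122) = 10.5452


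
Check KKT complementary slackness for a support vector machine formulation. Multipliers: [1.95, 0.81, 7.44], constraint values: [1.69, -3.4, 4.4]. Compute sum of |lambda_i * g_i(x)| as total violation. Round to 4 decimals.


KKT complementary slackness check:
lambda_1 * g_1 = 1.95 * 1.69 = 3.2955
lambda_2 * g_2 = 0.81 * -3.4 = -2.754
lambda_3 * g_3 = 7.44 * 4.4 = 32.736
Total violation = 3.2955 + 2.754 + 32.736 = 38.7855


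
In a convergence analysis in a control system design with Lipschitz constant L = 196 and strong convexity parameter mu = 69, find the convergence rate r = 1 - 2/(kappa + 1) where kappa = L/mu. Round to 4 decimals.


Step 1: Compute the condition number.
kappa = L/mu = 196/69 = 2.8406
Step 2: Compute the convergence rate.
r = 1 - 2/(kappa + 1) = 1 - 2*mu/(L + mu) = (L - mu)/(L + mu) = 127/265 = 0.4792


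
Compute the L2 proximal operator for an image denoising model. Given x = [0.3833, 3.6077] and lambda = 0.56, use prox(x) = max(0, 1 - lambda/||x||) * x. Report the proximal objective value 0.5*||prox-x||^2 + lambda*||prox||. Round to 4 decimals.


Step 1: Compute ||x||.
||x|| = 3.628
Step 2: Compute scaling factor.
scale = max(0, 1 - 0.56/3.628) = 0.8456
Step 3: prox(x) = [0.3241, 3.0508]
||prox(x)|| = 3.068
Step 4: Proximal objective.
0.5*||prox-x||^2 = 0.1568
lambda*||prox|| = 1.7181
Total = 1.8749


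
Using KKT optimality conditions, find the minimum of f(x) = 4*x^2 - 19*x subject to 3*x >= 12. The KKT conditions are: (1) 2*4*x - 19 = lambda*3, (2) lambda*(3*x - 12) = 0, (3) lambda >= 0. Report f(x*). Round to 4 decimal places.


Step 1: Try lambda = 0 (constraint inactive).
x_unc = 19/(2*4) = 2.375
Check: 3*2.375 = 7.125 < 12 -- violated!
Step 2: Constraint must be active: 3*x = 12
x* = 12/3 = 4.0
lambda = (2*4*4.0 - 19)/3 = 4.3333
Step 3: Compute optimal value.
f(x*) = 4*4.0^2 - 19*4.0 = -12.0


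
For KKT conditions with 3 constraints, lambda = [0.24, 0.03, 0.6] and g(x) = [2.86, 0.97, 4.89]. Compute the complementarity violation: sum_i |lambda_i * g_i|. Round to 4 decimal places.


KKT complementary slackness check:
lambda_1 * g_1 = 0.24 * 2.86 = 0.6864
lambda_2 * g_2 = 0.03 * 0.97 = 0.0291
lambda_3 * g_3 = 0.6 * 4.89 = 2.934
Total violation = 0.6864 + 0.0291 + 2.934 = 3.6495


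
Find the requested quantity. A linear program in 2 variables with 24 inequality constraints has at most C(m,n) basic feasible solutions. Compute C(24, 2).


Each vertex corresponds to some choice of n active constraints out of m, so the number of vertices is at most C(m, n) = m! / (n!(m-n)!).
m = 24, n = 2
Numerator: 24 * 23
Denominator: 2! = 2
C(24, 2) = 276


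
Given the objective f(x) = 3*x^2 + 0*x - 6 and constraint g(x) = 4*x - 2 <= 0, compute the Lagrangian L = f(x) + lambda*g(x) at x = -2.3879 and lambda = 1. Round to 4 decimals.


Step 1: Evaluate f(x).
f(-2.3879) = 3*(-2.3879)^2 + 0*(-2.3879) - 6 = 11.1062
Step 2: Evaluate g(x).
g(-2.3879) = 4*-2.3879 - 2 = -11.5516
Step 3: Compute Lagrangian.
L = 11.1062 + 1*-11.5516 = -0.4454


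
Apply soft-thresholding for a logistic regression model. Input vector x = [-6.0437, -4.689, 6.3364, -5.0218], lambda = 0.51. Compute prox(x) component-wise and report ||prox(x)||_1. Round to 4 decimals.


Soft-thresholding with lambda = 0.51:
prox(-6.0437) = sign(-6.0437)*max(|-6.0437| - 0.51, 0) = -5.5337
prox(-4.689) = sign(-4.689)*max(|-4.689| - 0.51, 0) = -4.179
prox(6.3364) = sign(6.3364)*max(|6.3364| - 0.51, 0) = 5.8264
prox(-5.0218) = sign(-5.0218)*max(|-5.0218| - 0.51, 0) = -4.5118
prox(x) = [-5.5337, -4.179, 5.8264, -4.5118]
||prox(x)||_1 = 5.5337 + 4.179 + 5.8264 + 4.5118 = 20.0509


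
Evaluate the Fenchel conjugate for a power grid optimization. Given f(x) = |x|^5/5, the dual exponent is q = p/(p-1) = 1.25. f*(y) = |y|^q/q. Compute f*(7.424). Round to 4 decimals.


The conjugate exponent q satisfies 1/p + 1/q = 1.
p = 5, so q = 5/(5 - 1) = 1.25
|y|^q = 7.424^1.25 = 12.2546
f*(7.424) = 12.2546 / 1.25 = 9.8036


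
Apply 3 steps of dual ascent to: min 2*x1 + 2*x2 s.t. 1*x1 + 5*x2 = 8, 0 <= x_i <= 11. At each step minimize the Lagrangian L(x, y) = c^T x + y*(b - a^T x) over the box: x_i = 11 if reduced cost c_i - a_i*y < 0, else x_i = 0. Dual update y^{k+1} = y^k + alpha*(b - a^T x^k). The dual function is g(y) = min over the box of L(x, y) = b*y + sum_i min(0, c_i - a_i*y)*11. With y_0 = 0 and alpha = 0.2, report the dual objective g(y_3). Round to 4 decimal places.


Dual ascent for LP: min 2*x1 + 2*x2, 1*x1 + 5*x2 = 8, 0 <= x_i <= 11
Step 1: y^k = 0.0, reduced costs: (2.0, 2.0)
  x^k = (0.0, 0.0), subgradient = b - a^T x = 8.0
  y^{k+1} = 0.0 + 0.2*8.0 = 1.6
Step 2: y^k = 1.6, reduced costs: (0.4, -6.0)
  x^k = (0.0, 11.0), subgradient = b - a^T x = -47.0
  y^{k+1} = 1.6 + 0.2*-47.0 = -7.8
Step 3: y^k = -7.8, reduced costs: (9.8, 41.0)
  x^k = (0.0, 0.0), subgradient = b - a^T x = 8.0
  y^{k+1} = -7.8 + 0.2*8.0 = -6.2
Dual objective at y_3 = -6.2: reduced costs (8.2, 33.0), box minimizer x = (0.0, 0.0)
g(y_3) = b*y + (c1 - a1*y)*x1 + (c2 - a2*y)*x2 = 8*(-6.2) + 8.2*0.0 + 33.0*0.0 = -49.6 + 0.0 + 0.0 = -49.6


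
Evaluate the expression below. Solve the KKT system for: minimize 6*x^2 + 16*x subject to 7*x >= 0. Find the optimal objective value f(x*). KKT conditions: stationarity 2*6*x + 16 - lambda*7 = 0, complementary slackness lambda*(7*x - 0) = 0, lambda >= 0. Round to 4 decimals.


Step 1: Try lambda = 0 (constraint inactive).
x_unc = -16/(2*6) = -1.3333
Check: 7*-1.3333 = -9.3331 < 0 -- violated!
Step 2: Constraint must be active: 7*x = 0
x* = 0/7 = 0.0
lambda = (2*6*0.0 + 16)/7 = 2.2857
Step 3: Compute optimal value.
f(x*) = 6*0.0^2 + 16*0.0 = 0.0


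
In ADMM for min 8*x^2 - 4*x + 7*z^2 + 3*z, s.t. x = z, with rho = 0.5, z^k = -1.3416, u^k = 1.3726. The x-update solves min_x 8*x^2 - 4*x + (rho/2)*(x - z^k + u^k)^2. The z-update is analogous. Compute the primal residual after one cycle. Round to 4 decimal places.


ADMM iteration with rho = 0.5, z^k = -1.3416, u^k = 1.3726
Step 1: x-update.
Minimize 8*x^2 - 4*x + (0.5/2)*(x + 1.3416 + 1.3726)^2
FOC: (2*8 + 0.5)*x = 4 + 0.5*(-1.3416 - 1.3726)
x^{k+1} = 0.1602
Step 2: z-update.
Minimize 7*z^2 + 3*z + (0.5/2)*(0.1602 - z + 1.3726)^2
FOC: (2*7 + 0.5)*z = -3 + 0.5*(0.1602 + 1.3726)
z^{k+1} = -0.154
Step 3: u-update.
u^{k+1} = 1.3726 + 0.1602 + 0.154 = 1.6868
Step 4: Primal residual = |0.1602 + 0.154| = 0.3142


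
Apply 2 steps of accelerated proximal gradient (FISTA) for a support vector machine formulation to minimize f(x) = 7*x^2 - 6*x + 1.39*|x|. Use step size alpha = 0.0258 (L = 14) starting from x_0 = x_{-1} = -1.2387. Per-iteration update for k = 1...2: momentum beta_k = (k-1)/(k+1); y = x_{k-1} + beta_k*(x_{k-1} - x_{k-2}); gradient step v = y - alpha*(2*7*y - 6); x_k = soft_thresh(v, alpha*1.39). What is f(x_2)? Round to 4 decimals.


FISTA on f(x) = 7*x^2 - 6*x + 1.39*|x|
L = 14, alpha = 0.0258
Iteration 1: beta = 0.0, y = -1.2387 + 0.0*(-1.2387 + 1.2387) = -1.2387
  grad(y) = -23.3418, v = y - alpha*grad = -0.6365
  prox(v) = soft_thresh(-0.6365, 0.0359) = -0.6006
Iteration 2: beta = 0.3333, y = -0.6006 + 0.3333*(-0.6006 + 1.2387) = -0.3879
  grad(y) = -11.431, v = y - alpha*grad = -0.093
  prox(v) = soft_thresh(-0.093, 0.0359) = -0.0571
f(x_2) = 7*(-0.0571)^2 - 6*(-0.0571) + 1.39*|-0.0571| = 0.4452


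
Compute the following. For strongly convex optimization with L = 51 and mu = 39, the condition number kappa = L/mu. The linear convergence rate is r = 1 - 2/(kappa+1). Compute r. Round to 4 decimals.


Step 1: Compute the condition number.
kappa = L/mu = 51/39 = 1.3077
Step 2: Compute the convergence rate.
r = 1 - 2/(kappa + 1) = 1 - 2*mu/(L + mu) = (L - mu)/(L + mu) = 12/90 = 0.1333


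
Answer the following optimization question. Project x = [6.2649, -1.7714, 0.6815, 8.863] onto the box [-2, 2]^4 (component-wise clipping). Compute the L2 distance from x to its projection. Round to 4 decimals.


Project each component onto [-2, 2].
clip(6.2649) = 2.0, clip(-1.7714) = -1.7714, clip(0.6815) = 0.6815, clip(8.863) = 2.0
Projection = [2.0, -1.7714, 0.6815, 2.0]
Squared diffs: [18.1894, 0.0, 0.0, 47.1008]
Distance = sqrt(65.2902) = 8.0802


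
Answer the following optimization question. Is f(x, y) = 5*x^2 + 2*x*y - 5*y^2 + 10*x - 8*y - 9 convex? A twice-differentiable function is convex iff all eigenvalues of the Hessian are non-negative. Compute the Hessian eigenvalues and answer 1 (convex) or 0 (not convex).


The Hessian of f(x,y) = 5*x^2 + 2*x*y - 5*y^2 + 10*x - 8*y - 9 is:
H = [[10, 2], [2, -10]]
Trace = 10 - 10 = 0
Determinant = 10*-10 - (2)^2 = -104
Discriminant = (0)^2 - 4*-104 = 416.0
Eigenvalues: lambda_1 = -10.198, lambda_2 = 10.198
The function is not convex.

0


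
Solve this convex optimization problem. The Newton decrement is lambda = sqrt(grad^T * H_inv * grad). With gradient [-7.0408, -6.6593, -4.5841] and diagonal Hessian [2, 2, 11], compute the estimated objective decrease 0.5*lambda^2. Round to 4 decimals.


Step 1: H is diagonal, so H^(-1) * g = [-3.5204, -3.3297, -0.4167].
Step 2: g^T H^(-1) g = sum_i g_i^2 / H_ii
  = (-7.0408)^2/2 + (-6.6593)^2/2 + (-4.5841)^2/11
  = 24.7864 + 22.1731 + 1.9104 = 48.8699
Step 3: Objective decrease = 0.5 * g^T H^(-1) g = 24.435


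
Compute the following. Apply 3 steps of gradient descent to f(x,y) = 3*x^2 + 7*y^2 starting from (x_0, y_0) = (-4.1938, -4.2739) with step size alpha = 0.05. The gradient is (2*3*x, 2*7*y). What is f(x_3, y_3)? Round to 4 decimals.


Gradient descent on f(x,y) = 3*x^2 + 7*y^2.
Starting point: (-4.1938, -4.2739), alpha = 0.05
Step 1: grad_x = 2*3*-4.1938 = -25.1628, grad_y = 2*7*-4.2739 = -59.8346
  x_1 = -4.1938 - 0.05*-25.1628 = -2.9357
  y_1 = -4.2739 - 0.05*-59.8346 = -1.2822
Step 2: grad_x = 2*3*-2.9357 = -17.614, grad_y = 2*7*-1.2822 = -17.9504
  x_2 = -2.9357 - 0.05*-17.614 = -2.055
  y_2 = -1.2822 - 0.05*-17.9504 = -0.3847
Step 3: grad_x = 2*3*-2.055 = -12.3298, grad_y = 2*7*-0.3847 = -5.3851
  x_3 = -2.055 - 0.05*-12.3298 = -1.4385
  y_3 = -0.3847 - 0.05*-5.3851 = -0.1154
f(-1.4385, -0.1154) = 3*(-1.4385)^2 + 7*(-0.1154)^2 = 6.3008


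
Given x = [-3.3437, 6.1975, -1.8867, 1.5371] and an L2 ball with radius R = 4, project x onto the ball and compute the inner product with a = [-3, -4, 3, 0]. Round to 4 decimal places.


Step 1: Compute ||x|| (intermediates to 6 decimals).
||x|| = sqrt((-3.3437)^2 + 6.1975^2 + (-1.8867)^2 + 1.5371^2) = 7.450614
Step 2: Project.
Since ||x|| > R, scale = R/||x|| = 4/7.450614 = 0.536869, proj(x) = scale * x
proj(x) = [-1.795129, 3.327246, -1.012911, 0.825221]
Step 3: Dot product.
a^T * proj(x) = -3*(-1.795129) - 4*3.327246 + 3*(-1.012911) + 0*0.825221 = -10.9623


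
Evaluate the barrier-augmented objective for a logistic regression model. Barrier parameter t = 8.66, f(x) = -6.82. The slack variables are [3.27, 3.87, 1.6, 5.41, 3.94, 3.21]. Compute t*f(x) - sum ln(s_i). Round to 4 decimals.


Step 1: Compute log-barrier.
ln values: [1.1848, 1.3533, 0.47, 1.6882, 1.3712, 1.1663]
phi = -(1.1848 + 1.3533 + 0.47 + 1.6882 + 1.3712 + 1.1663) = -7.2337
Step 2: Compute augmented objective.
t*f(x) = 8.66*-6.82 = -59.0612
Total = -59.0612 - 7.2337 = -66.2949


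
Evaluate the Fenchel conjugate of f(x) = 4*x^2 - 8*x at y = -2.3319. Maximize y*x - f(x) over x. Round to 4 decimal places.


f*(y) = sup_x {y*x - a*x^2 - b*x} = sup_x {(y-b)*x - a*x^2}
FOC: (y - b) - 2a*x = 0 => x* = (y - b)/(2a)
x* = (-2.3319 + 8)/(2*4) = 0.7085
f*(-2.3319) = (y-b)^2/(4a) = (-2.3319 + 8)^2/(4*4)
= 32.1274/16 = 2.008


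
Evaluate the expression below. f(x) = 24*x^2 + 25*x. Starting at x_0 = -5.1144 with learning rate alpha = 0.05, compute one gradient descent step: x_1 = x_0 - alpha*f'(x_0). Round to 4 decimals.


We compute the gradient at x_0 and apply the update.
f'(x) = 48*x + 25
f'(-5.1144) = 48*-5.1144 + 25 = -220.4912
x_1 = -5.1144 - 0.05*-220.4912 = 5.9102


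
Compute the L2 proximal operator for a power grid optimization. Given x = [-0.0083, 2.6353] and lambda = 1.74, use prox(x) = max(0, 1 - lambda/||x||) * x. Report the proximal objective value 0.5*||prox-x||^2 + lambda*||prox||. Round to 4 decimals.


Step 1: Compute ||x||.
||x|| = 2.6353
Step 2: Compute scaling factor.
scale = max(0, 1 - 1.74/2.6353) = 0.3397
Step 3: prox(x) = [-0.0028, 0.8953]
||prox(x)|| = 0.8953
Step 4: Proximal objective.
0.5*||prox-x||^2 = 1.5138
lambda*||prox|| = 1.5578
Total = 3.0716


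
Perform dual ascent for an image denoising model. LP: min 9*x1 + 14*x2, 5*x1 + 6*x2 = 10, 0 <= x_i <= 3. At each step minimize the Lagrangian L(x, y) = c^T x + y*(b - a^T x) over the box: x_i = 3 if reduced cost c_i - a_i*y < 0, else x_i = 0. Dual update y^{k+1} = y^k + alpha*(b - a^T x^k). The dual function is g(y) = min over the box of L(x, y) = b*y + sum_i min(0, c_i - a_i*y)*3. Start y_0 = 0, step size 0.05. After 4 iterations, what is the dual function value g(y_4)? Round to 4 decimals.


Dual ascent for LP: min 9*x1 + 14*x2, 5*x1 + 6*x2 = 10, 0 <= x_i <= 3
Step 1: y^k = 0.0, reduced costs: (9.0, 14.0)
  x^k = (0.0, 0.0), subgradient = b - a^T x = 10.0
  y^{k+1} = 0.0 + 0.05*10.0 = 0.5
Step 2: y^k = 0.5, reduced costs: (6.5, 11.0)
  x^k = (0.0, 0.0), subgradient = b - a^T x = 10.0
  y^{k+1} = 0.5 + 0.05*10.0 = 1.0
Step 3: y^k = 1.0, reduced costs: (4.0, 8.0)
  x^k = (0.0, 0.0), subgradient = b - a^T x = 10.0
  y^{k+1} = 1.0 + 0.05*10.0 = 1.5
Step 4: y^k = 1.5, reduced costs: (1.5, 5.0)
  x^k = (0.0, 0.0), subgradient = b - a^T x = 10.0
  y^{k+1} = 1.5 + 0.05*10.0 = 2.0
Dual objective at y_4 = 2.0: reduced costs (-1.0, 2.0), box minimizer x = (3.0, 0.0)
g(y_4) = b*y + (c1 - a1*y)*x1 + (c2 - a2*y)*x2 = 10*2.0 + (-1.0)*3.0 + 2.0*0.0 = 20.0 - 3.0 + 0.0 = 17.0


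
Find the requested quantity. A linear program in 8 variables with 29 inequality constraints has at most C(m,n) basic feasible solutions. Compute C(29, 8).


Each vertex corresponds to some choice of n active constraints out of m, so the number of vertices is at most C(m, n) = m! / (n!(m-n)!).
m = 29, n = 8
Numerator: 29 * 28 * 27 * 26 * 25 * 24 * 23 * 22
Denominator: 8! = 40320
C(29, 8) = 4292145


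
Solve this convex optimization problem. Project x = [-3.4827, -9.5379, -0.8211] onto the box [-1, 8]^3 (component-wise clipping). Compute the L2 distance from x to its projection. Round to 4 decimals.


Project each component onto [-1, 8].
clip(-3.4827) = -1.0, clip(-9.5379) = -1.0, clip(-0.8211) = -0.8211
Projection = [-1.0, -1.0, -0.8211]
Squared diffs: [6.1638, 72.8957, 0.0]
Distance = sqrt(79.0595) = 8.8915


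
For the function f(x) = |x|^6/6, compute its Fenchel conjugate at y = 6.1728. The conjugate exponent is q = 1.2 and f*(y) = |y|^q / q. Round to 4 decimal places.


The conjugate exponent q satisfies 1/p + 1/q = 1.
p = 6, so q = 6/(6 - 1) = 1.2
|y|^q = 6.1728^1.2 = 8.8834
f*(6.1728) = 8.8834 / 1.2 = 7.4028


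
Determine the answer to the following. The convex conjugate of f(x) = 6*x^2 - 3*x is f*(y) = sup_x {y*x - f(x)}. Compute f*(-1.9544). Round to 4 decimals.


f*(y) = sup_x {y*x - a*x^2 - b*x} = sup_x {(y-b)*x - a*x^2}
FOC: (y - b) - 2a*x = 0 => x* = (y - b)/(2a)
x* = (-1.9544 + 3)/(2*6) = 0.0871
f*(-1.9544) = (y-b)^2/(4a) = (-1.9544 + 3)^2/(4*6)
= 1.0933/24 = 0.0456


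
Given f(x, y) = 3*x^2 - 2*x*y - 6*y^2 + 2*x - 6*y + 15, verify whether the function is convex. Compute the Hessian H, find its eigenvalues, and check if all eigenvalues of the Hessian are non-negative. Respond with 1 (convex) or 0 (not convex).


The Hessian of f(x,y) = 3*x^2 - 2*x*y - 6*y^2 + 2*x - 6*y + 15 is:
H = [[6, -2], [-2, -12]]
Trace = 6 - 12 = -6
Determinant = 6*-12 - (-2)^2 = -76
Discriminant = (-6)^2 - 4*-76 = 340.0
Eigenvalues: lambda_1 = -12.2195, lambda_2 = 6.2195
The function is not convex.

0


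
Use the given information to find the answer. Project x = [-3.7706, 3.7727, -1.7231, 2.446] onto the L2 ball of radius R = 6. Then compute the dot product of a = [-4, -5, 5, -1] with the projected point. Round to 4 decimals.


Step 1: Compute ||x|| (intermediates to 6 decimals).
||x|| = sqrt((-3.7706)^2 + 3.7727^2 + (-1.7231)^2 + 2.446^2) = 6.115773
Step 2: Project.
Since ||x|| > R, scale = R/||x|| = 6/6.115773 = 0.98107, proj(x) = scale * x
proj(x) = [-3.699223, 3.701283, -1.690482, 2.399697]
Step 3: Dot product.
a^T * proj(x) = -4*(-3.699223) - 5*3.701283 + 5*(-1.690482) - 1*2.399697 = -14.5616


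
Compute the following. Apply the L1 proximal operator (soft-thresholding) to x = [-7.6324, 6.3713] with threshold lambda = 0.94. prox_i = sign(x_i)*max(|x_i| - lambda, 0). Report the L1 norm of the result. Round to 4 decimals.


Soft-thresholding with lambda = 0.94:
prox(-7.6324) = sign(-7.6324)*max(|-7.6324| - 0.94, 0) = -6.6924
prox(6.3713) = sign(6.3713)*max(|6.3713| - 0.94, 0) = 5.4313
prox(x) = [-6.6924, 5.4313]
||prox(x)||_1 = 6.6924 + 5.4313 = 12.1237


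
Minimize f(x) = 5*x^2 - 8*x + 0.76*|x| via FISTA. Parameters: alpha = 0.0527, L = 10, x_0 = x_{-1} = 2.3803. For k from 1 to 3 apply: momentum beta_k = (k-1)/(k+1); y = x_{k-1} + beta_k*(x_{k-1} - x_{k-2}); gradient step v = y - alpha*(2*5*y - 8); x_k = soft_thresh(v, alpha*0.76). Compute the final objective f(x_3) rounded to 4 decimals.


FISTA on f(x) = 5*x^2 - 8*x + 0.76*|x|
L = 10, alpha = 0.0527
Iteration 1: beta = 0.0, y = 2.3803 + 0.0*(2.3803 - 2.3803) = 2.3803
  grad(y) = 15.803, v = y - alpha*grad = 1.5475
  prox(v) = soft_thresh(1.5475, 0.0401) = 1.5074
Iteration 2: beta = 0.3333, y = 1.5074 + 0.3333*(1.5074 - 2.3803) = 1.2165
  grad(y) = 4.1647, v = y - alpha*grad = 0.997
  prox(v) = soft_thresh(0.997, 0.0401) = 0.9569
Iteration 3: beta = 0.5, y = 0.9569 + 0.5*(0.9569 - 1.5074) = 0.6817
  grad(y) = -1.1831, v = y - alpha*grad = 0.744
  prox(v) = soft_thresh(0.744, 0.0401) = 0.704
f(x_3) = 5*0.704^2 - 8*0.704 + 0.76*|0.704| = -2.6189


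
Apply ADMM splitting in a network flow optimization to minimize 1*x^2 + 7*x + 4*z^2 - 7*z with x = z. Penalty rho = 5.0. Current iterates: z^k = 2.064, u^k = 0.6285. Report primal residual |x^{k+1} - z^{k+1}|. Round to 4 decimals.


ADMM iteration with rho = 5.0, z^k = 2.064, u^k = 0.6285
Step 1: x-update.
Minimize 1*x^2 + 7*x + (5.0/2)*(x - 2.064 + 0.6285)^2
FOC: (2*1 + 5.0)*x = -7 + 5.0*(2.064 - 0.6285)
x^{k+1} = 0.0254
Step 2: z-update.
Minimize 4*z^2 - 7*z + (5.0/2)*(0.0254 - z + 0.6285)^2
FOC: (2*4 + 5.0)*z = 7 + 5.0*(0.0254 + 0.6285)
z^{k+1} = 0.7899
Step 3: u-update.
u^{k+1} = 0.6285 + 0.0254 - 0.7899 = -0.1361
Step 4: Primal residual = |0.0254 - 0.7899| = 0.7646
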